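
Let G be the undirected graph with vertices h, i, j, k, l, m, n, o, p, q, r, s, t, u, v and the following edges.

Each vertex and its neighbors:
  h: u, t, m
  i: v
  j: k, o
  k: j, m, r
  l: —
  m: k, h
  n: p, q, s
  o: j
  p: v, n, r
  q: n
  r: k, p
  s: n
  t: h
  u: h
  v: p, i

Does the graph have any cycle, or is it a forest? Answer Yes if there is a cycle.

No

DFS, tracking each vertex's parent; an edge to a visited non-parent vertex closes a cycle.
Start from m:
visit m (parent –)
  visit k (parent m)
    visit j (parent k)
      j–k: parent, skip
      visit o (parent j)
        o–j: parent, skip
    k–m: parent, skip
    visit r (parent k)
      r–k: parent, skip
      visit p (parent r)
        visit v (parent p)
          v–p: parent, skip
          visit i (parent v)
            i–v: parent, skip
        visit n (parent p)
          n–p: parent, skip
          visit q (parent n)
            q–n: parent, skip
          visit s (parent n)
            s–n: parent, skip
        p–r: parent, skip
  visit h (parent m)
    visit u (parent h)
      u–h: parent, skip
    visit t (parent h)
      t–h: parent, skip
    h–m: parent, skip
visit l (parent –)
No non-parent visited neighbor found — the graph is a forest.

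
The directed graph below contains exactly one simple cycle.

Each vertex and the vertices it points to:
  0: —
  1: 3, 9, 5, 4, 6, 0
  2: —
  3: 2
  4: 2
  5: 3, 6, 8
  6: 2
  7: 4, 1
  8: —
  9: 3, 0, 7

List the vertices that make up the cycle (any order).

1, 7, 9

DFS with gray/black marking from 1:
1 gray
  3 gray
    2 gray
    2 black
  3 black
  9 gray
    9→3: 3 black — skip
    0 gray
    0 black
    7 gray
      4 gray
        4→2: 2 black — skip
      4 black
      7→1: 1 is gray → back edge
Back edge closes the cycle 1 → 9 → 7 → 1; its vertices are {1, 7, 9}.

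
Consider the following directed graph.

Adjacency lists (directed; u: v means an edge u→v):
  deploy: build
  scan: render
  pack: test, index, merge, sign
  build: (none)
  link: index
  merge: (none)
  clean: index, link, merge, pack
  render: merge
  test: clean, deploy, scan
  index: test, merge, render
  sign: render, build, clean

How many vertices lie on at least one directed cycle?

6

A vertex is on a directed cycle iff it belongs to a strongly connected component of size ≥ 2 (or has a self-loop).
The vertices on cycles are {link, pack, sign, test, clean, index} — 6 in total.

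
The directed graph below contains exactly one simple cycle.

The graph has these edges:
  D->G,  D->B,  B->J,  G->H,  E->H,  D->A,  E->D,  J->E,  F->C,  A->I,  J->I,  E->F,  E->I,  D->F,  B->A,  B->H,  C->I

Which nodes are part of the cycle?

B, D, E, J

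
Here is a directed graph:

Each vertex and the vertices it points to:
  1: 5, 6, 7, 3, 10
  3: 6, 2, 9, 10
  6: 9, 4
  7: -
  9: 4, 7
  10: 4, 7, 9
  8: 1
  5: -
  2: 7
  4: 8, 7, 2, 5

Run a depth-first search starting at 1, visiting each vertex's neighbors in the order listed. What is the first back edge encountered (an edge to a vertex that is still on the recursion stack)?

8->1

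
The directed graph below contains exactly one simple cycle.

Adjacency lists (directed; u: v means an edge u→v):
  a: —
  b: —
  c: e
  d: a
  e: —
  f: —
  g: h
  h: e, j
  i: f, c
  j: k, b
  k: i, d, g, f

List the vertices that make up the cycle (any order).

g, h, j, k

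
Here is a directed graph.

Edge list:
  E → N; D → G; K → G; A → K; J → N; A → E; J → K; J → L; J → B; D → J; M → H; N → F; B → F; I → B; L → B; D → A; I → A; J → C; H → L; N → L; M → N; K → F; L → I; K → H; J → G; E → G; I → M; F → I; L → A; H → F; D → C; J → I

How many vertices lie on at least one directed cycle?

10

A vertex is on a directed cycle iff it belongs to a strongly connected component of size ≥ 2 (or has a self-loop).
The vertices on cycles are {A, B, E, F, H, I, K, L, M, N} — 10 in total.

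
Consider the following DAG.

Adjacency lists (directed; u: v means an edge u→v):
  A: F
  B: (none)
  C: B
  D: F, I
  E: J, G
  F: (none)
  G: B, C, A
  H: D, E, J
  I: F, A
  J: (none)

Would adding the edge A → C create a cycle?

No

Adding A→C creates a cycle iff C can already reach A.
Explore from C: no path reaches A. The graph stays acyclic.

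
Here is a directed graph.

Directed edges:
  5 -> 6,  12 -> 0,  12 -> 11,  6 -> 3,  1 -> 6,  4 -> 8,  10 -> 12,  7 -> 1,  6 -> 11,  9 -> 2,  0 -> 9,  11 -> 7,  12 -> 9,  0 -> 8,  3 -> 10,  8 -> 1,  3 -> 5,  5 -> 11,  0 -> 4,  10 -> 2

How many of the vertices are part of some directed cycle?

A vertex is on a directed cycle iff it belongs to a strongly connected component of size ≥ 2 (or has a self-loop).
The vertices on cycles are {0, 1, 3, 4, 5, 6, 7, 8, 10, 11, 12} — 11 in total.

11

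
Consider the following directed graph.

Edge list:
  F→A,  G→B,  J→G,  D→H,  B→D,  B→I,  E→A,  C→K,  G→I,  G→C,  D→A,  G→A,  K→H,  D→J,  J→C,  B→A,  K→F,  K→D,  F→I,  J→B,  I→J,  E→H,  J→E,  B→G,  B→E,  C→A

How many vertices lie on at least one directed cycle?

A vertex is on a directed cycle iff it belongs to a strongly connected component of size ≥ 2 (or has a self-loop).
The vertices on cycles are {B, C, D, F, G, I, J, K} — 8 in total.

8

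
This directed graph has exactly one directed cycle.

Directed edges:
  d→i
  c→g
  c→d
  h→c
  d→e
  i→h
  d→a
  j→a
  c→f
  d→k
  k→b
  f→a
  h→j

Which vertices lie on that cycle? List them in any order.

DFS with gray/black marking from h:
h gray
  c gray
    f gray
      a gray
      a black
    f black
    d gray
      i gray
        i→h: h is gray → back edge
Back edge closes the cycle h → c → d → i → h; its vertices are {c, d, h, i}.

c, d, h, i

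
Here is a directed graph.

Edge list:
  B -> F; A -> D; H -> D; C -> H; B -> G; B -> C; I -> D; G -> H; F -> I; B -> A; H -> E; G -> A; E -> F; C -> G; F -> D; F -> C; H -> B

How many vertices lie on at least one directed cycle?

6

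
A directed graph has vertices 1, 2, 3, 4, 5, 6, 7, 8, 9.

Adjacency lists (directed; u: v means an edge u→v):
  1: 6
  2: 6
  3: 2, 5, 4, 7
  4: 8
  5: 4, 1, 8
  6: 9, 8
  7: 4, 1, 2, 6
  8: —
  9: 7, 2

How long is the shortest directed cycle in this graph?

3

For each vertex v, BFS finds the shortest path from v back to v.
The shortest such closed walk is 2 → 6 → 9 → 2, length 3.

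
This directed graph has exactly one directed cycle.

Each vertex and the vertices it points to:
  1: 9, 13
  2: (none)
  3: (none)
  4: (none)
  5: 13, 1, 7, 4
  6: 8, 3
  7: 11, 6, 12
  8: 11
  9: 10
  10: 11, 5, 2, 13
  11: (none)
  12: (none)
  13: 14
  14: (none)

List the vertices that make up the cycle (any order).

DFS with gray/black marking from 5:
5 gray
  13 gray
    14 gray
    14 black
  13 black
  1 gray
    9 gray
      10 gray
        11 gray
        11 black
        10→5: 5 is gray → back edge
Back edge closes the cycle 5 → 1 → 9 → 10 → 5; its vertices are {1, 5, 9, 10}.

1, 5, 9, 10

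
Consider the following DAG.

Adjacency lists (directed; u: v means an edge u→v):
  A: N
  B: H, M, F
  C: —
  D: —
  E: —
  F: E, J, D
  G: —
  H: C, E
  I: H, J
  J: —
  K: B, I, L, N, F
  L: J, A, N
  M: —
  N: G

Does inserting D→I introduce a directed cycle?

Adding D→I creates a cycle iff I can already reach D.
Explore from I: no path reaches D. The graph stays acyclic.

No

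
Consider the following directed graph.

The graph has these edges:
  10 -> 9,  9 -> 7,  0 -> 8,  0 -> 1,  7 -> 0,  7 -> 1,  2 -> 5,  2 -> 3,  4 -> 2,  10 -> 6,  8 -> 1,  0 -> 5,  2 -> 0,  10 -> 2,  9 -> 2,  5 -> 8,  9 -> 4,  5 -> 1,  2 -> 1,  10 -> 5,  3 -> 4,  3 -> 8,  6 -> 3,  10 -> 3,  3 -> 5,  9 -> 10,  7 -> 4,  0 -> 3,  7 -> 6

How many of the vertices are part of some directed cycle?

6

A vertex is on a directed cycle iff it belongs to a strongly connected component of size ≥ 2 (or has a self-loop).
The vertices on cycles are {0, 2, 3, 4, 9, 10} — 6 in total.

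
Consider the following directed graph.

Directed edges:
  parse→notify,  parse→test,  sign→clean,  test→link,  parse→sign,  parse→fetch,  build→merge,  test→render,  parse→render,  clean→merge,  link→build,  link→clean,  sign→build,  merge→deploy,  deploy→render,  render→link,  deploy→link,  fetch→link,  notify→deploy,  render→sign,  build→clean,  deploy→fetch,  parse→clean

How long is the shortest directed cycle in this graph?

4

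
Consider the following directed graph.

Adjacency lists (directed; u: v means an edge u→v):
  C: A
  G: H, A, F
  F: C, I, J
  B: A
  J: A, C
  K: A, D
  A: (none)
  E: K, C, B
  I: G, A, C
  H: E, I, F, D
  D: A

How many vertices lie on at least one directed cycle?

A vertex is on a directed cycle iff it belongs to a strongly connected component of size ≥ 2 (or has a self-loop).
The vertices on cycles are {F, G, H, I} — 4 in total.

4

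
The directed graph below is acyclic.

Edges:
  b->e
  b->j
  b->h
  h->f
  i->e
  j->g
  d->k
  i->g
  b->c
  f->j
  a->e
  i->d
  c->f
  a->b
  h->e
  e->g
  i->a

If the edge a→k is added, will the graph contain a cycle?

Adding a→k creates a cycle iff k can already reach a.
Explore from k: no path reaches a. The graph stays acyclic.

No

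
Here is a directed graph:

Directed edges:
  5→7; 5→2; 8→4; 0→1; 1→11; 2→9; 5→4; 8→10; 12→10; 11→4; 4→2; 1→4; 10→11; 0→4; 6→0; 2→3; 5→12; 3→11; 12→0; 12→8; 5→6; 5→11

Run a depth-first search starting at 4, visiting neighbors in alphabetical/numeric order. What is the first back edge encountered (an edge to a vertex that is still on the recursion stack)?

11->4

DFS from 4 (visiting neighbors in alphabetical/numeric order); mark gray on enter, black on exit:
4 gray
  2 gray
    3 gray
      11 gray
        11→4: 4 is gray → back edge
First back edge: 11 → 4.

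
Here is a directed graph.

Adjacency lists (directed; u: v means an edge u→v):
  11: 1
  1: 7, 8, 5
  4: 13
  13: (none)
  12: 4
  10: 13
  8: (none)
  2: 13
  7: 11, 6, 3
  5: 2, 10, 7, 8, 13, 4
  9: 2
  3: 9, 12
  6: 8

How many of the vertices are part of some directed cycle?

4

A vertex is on a directed cycle iff it belongs to a strongly connected component of size ≥ 2 (or has a self-loop).
The vertices on cycles are {1, 5, 7, 11} — 4 in total.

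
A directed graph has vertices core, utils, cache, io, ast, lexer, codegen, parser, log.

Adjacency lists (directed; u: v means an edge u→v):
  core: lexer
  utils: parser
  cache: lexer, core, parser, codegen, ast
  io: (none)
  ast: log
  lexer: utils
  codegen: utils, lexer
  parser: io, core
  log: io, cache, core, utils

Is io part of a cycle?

No

io lies on a cycle iff there is a path from io back to itself.
Exploring from io, it never reaches itself; equivalently, its strongly connected component is a singleton.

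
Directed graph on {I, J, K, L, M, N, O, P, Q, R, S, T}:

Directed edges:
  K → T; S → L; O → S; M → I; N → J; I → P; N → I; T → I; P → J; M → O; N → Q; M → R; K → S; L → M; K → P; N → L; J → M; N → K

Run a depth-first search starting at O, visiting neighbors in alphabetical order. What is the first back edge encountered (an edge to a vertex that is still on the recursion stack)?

J->M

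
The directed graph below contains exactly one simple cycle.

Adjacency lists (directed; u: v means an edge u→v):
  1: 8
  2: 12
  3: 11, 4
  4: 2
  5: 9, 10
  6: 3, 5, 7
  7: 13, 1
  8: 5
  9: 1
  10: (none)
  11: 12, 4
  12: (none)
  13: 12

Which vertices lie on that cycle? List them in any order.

DFS with gray/black marking from 5:
5 gray
  9 gray
    1 gray
      8 gray
        8→5: 5 is gray → back edge
Back edge closes the cycle 5 → 9 → 1 → 8 → 5; its vertices are {1, 5, 8, 9}.

1, 5, 8, 9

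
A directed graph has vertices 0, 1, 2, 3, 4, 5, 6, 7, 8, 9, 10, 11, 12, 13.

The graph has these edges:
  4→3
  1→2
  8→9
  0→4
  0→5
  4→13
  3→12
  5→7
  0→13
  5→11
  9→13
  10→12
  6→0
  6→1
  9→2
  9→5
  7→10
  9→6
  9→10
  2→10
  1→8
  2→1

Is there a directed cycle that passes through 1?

1 is on a cycle iff 1 can reach itself via ≥1 edge.
1 → 2 → 1 — yes.

Yes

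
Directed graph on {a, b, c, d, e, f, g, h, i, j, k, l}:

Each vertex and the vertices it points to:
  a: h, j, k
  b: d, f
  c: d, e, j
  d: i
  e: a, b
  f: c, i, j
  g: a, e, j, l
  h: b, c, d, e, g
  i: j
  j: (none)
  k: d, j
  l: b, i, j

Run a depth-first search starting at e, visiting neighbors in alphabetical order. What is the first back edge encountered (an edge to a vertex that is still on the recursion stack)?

c->e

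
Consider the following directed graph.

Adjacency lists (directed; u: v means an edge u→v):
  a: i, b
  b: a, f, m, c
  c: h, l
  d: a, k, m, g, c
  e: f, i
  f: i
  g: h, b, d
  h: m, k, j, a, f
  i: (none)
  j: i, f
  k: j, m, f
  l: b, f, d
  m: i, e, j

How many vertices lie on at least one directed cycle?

A vertex is on a directed cycle iff it belongs to a strongly connected component of size ≥ 2 (or has a self-loop).
The vertices on cycles are {a, b, c, d, g, h, l} — 7 in total.

7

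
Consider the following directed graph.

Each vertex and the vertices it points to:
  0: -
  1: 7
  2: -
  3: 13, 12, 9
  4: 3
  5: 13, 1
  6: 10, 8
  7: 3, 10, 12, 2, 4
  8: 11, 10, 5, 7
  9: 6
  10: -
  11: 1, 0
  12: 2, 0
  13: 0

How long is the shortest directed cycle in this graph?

For each vertex v, BFS finds the shortest path from v back to v.
The shortest such closed walk is 6 → 8 → 7 → 3 → 9 → 6, length 5.

5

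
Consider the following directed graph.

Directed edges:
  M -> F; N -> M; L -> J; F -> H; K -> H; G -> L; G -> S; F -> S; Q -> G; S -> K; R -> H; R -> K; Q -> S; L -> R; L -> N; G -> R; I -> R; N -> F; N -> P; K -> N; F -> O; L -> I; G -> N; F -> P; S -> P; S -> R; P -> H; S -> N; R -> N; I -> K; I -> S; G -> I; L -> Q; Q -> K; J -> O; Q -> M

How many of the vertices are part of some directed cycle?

9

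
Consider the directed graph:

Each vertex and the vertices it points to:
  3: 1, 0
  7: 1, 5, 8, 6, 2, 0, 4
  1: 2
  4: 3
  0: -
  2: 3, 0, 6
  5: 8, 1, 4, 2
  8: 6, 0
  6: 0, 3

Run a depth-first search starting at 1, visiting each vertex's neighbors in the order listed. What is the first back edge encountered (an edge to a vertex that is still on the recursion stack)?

3->1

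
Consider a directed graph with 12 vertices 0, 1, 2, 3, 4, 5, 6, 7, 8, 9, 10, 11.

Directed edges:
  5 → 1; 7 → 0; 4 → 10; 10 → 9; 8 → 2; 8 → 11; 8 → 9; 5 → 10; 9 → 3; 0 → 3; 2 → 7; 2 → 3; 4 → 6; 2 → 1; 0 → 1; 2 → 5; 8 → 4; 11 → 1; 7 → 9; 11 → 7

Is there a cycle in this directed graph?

No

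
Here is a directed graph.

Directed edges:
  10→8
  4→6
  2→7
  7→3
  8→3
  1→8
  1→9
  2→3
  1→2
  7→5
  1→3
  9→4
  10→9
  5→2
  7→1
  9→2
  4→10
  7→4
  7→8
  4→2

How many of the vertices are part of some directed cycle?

A vertex is on a directed cycle iff it belongs to a strongly connected component of size ≥ 2 (or has a self-loop).
The vertices on cycles are {1, 2, 4, 5, 7, 9, 10} — 7 in total.

7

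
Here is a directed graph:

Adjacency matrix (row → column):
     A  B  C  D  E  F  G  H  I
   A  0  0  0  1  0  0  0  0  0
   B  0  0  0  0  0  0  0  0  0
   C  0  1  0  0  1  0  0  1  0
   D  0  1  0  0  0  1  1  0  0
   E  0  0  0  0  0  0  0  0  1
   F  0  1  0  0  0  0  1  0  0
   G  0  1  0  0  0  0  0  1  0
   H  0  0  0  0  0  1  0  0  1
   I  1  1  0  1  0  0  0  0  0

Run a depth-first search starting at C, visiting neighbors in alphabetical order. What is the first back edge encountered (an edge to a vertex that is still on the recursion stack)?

DFS from C (visiting neighbors in alphabetical order); mark gray on enter, black on exit:
C gray
  B gray
  B black
  E gray
    I gray
      A gray
        D gray
          D→B: B black — skip
          F gray
            F→B: B black — skip
            G gray
              G→B: B black — skip
              H gray
                H→F: F is gray → back edge
First back edge: H → F.

H->F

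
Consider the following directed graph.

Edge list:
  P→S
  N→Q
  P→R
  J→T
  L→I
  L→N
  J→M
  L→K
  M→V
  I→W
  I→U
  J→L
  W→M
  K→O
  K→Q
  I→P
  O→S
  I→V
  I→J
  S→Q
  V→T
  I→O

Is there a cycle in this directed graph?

Yes

DFS with white/gray/black marking, starting from M:
M gray
  V gray
    T gray
    T black
  V black
M black
I gray
  U gray
  U black
  O gray
    S gray
      Q gray
      Q black
    S black
  O black
  I→V: V black — skip
  J gray
    L gray
      L→I: I is gray → back edge
Back edge found, so a cycle exists: I → J → L → I.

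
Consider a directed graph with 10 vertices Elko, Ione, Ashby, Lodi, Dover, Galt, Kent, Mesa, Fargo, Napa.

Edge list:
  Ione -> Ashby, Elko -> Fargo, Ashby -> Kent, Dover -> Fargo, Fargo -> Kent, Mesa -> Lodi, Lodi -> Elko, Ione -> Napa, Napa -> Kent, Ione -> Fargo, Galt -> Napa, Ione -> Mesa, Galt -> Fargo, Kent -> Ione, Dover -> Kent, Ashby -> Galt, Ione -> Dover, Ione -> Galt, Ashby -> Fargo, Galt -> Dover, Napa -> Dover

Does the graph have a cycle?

Yes

DFS with white/gray/black marking, starting from Dover:
Dover gray
  Fargo gray
    Kent gray
      Ione gray
        Napa gray
          Napa→Kent: Kent is gray → back edge
Back edge found, so a cycle exists: Kent → Ione → Napa → Kent.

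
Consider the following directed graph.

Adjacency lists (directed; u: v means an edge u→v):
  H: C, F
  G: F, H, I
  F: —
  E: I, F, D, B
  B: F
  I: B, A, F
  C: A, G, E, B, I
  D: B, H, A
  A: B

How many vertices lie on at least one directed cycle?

5

A vertex is on a directed cycle iff it belongs to a strongly connected component of size ≥ 2 (or has a self-loop).
The vertices on cycles are {C, D, E, G, H} — 5 in total.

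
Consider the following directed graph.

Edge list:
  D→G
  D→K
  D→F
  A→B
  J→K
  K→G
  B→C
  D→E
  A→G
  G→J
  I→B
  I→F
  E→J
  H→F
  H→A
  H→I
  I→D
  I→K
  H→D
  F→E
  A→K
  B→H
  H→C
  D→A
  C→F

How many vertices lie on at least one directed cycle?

A vertex is on a directed cycle iff it belongs to a strongly connected component of size ≥ 2 (or has a self-loop).
The vertices on cycles are {A, B, D, G, H, I, J, K} — 8 in total.

8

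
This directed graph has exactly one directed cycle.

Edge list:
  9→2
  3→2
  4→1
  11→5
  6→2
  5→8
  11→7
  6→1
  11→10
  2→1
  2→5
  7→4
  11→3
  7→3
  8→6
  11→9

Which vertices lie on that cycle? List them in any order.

DFS with gray/black marking from 5:
5 gray
  8 gray
    6 gray
      2 gray
        2→5: 5 is gray → back edge
Back edge closes the cycle 5 → 8 → 6 → 2 → 5; its vertices are {2, 5, 6, 8}.

2, 5, 6, 8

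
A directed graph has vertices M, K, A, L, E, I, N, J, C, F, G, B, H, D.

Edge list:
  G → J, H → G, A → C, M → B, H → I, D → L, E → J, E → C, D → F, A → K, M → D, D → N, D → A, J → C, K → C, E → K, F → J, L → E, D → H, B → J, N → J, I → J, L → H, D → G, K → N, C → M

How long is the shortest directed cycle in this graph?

For each vertex v, BFS finds the shortest path from v back to v.
The shortest such closed walk is M → B → J → C → M, length 4.

4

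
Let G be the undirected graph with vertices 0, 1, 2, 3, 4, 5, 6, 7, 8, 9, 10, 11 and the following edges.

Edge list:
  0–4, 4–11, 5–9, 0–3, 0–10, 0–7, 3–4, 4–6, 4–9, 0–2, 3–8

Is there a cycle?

Yes

DFS, tracking each vertex's parent; an edge to a visited non-parent vertex closes a cycle.
Start from 4:
visit 4 (parent –)
  visit 9 (parent 4)
    visit 5 (parent 9)
      5–9: parent, skip
    9–4: parent, skip
  visit 0 (parent 4)
    visit 3 (parent 0)
      3–4: 4 visited and ≠ parent → cycle
Cycle: 4 – 0 – 3 – 4.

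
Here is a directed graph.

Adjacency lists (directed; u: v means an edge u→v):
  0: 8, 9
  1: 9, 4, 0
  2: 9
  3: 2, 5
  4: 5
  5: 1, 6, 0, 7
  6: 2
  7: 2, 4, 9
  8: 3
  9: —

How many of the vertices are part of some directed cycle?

7

A vertex is on a directed cycle iff it belongs to a strongly connected component of size ≥ 2 (or has a self-loop).
The vertices on cycles are {0, 1, 3, 4, 5, 7, 8} — 7 in total.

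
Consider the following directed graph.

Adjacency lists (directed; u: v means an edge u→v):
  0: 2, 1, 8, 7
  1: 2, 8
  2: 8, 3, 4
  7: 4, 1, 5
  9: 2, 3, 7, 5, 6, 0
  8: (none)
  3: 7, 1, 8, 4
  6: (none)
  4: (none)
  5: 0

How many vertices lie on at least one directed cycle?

6

A vertex is on a directed cycle iff it belongs to a strongly connected component of size ≥ 2 (or has a self-loop).
The vertices on cycles are {0, 1, 2, 3, 5, 7} — 6 in total.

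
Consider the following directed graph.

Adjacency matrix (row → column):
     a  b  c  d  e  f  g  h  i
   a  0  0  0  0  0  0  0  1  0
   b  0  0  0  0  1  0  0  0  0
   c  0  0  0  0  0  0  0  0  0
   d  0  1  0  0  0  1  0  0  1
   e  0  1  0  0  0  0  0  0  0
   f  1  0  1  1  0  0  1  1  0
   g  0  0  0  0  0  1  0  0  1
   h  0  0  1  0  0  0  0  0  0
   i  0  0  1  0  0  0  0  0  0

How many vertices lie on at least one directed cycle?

5

A vertex is on a directed cycle iff it belongs to a strongly connected component of size ≥ 2 (or has a self-loop).
The vertices on cycles are {b, d, e, f, g} — 5 in total.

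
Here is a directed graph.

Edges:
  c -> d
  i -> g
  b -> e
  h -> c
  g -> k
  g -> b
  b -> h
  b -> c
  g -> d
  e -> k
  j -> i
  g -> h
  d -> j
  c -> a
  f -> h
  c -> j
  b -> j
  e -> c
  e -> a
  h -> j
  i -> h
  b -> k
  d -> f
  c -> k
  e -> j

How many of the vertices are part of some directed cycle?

9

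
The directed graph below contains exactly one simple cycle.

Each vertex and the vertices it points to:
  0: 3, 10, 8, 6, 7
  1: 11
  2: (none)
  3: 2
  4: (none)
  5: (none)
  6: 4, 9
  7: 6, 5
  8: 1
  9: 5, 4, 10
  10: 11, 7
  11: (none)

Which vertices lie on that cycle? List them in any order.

6, 7, 9, 10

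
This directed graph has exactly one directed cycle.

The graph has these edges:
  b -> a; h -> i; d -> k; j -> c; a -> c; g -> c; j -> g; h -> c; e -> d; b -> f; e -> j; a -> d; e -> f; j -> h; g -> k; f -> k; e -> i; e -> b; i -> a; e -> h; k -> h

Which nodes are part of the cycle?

a, d, h, i, k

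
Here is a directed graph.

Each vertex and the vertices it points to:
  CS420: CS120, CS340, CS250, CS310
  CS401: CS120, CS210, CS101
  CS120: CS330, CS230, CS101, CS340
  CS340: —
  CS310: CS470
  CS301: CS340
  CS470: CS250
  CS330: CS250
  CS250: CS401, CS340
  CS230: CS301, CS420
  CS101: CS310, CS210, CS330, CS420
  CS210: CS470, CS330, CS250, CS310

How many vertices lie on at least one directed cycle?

10

A vertex is on a directed cycle iff it belongs to a strongly connected component of size ≥ 2 (or has a self-loop).
The vertices on cycles are {CS101, CS120, CS210, CS230, CS250, CS310, CS330, CS401, CS420, CS470} — 10 in total.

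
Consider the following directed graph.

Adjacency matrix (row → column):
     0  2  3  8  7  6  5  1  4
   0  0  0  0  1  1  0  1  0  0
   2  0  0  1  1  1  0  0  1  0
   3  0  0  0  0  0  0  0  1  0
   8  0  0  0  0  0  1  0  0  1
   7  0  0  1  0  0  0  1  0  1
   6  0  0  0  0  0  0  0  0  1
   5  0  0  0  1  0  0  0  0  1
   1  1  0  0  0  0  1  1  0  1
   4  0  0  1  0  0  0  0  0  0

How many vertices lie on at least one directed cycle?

A vertex is on a directed cycle iff it belongs to a strongly connected component of size ≥ 2 (or has a self-loop).
The vertices on cycles are {0, 1, 3, 4, 5, 6, 7, 8} — 8 in total.

8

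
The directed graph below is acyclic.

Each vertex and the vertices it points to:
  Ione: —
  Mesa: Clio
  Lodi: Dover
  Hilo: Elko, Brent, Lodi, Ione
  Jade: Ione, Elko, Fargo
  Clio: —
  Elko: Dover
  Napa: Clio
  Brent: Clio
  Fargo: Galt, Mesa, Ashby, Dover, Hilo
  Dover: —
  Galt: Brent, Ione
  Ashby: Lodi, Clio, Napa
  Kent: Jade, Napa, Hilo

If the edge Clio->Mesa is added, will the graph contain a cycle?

Adding Clio→Mesa creates a cycle iff Mesa can already reach Clio.
Path from Mesa: Mesa → Clio.
So Mesa → … → Clio → Mesa is a cycle.

Yes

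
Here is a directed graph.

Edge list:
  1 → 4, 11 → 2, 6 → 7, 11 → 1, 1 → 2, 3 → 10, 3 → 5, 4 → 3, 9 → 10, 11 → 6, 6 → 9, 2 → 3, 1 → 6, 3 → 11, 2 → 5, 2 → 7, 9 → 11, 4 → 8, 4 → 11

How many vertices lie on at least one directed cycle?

A vertex is on a directed cycle iff it belongs to a strongly connected component of size ≥ 2 (or has a self-loop).
The vertices on cycles are {1, 2, 3, 4, 6, 9, 11} — 7 in total.

7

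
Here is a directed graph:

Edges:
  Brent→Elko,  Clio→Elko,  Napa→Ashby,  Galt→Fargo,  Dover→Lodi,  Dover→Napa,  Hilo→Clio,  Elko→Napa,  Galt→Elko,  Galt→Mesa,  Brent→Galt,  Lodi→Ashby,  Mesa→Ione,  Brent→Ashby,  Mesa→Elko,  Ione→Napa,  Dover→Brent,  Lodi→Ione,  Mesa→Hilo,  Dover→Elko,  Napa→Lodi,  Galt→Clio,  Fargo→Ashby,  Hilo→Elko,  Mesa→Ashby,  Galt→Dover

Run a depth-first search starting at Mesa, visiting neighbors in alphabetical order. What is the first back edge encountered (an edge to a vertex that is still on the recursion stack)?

DFS from Mesa (visiting neighbors in alphabetical order); mark gray on enter, black on exit:
Mesa gray
  Ashby gray
  Ashby black
  Elko gray
    Napa gray
      Napa→Ashby: Ashby black — skip
      Lodi gray
        Lodi→Ashby: Ashby black — skip
        Ione gray
          Ione→Napa: Napa is gray → back edge
First back edge: Ione → Napa.

Ione→Napa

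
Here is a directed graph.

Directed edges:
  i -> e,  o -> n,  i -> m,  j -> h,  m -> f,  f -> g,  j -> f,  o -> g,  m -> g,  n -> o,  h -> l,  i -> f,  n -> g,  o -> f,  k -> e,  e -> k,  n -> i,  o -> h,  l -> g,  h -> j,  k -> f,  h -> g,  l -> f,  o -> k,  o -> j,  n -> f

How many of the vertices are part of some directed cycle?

A vertex is on a directed cycle iff it belongs to a strongly connected component of size ≥ 2 (or has a self-loop).
The vertices on cycles are {e, h, j, k, n, o} — 6 in total.

6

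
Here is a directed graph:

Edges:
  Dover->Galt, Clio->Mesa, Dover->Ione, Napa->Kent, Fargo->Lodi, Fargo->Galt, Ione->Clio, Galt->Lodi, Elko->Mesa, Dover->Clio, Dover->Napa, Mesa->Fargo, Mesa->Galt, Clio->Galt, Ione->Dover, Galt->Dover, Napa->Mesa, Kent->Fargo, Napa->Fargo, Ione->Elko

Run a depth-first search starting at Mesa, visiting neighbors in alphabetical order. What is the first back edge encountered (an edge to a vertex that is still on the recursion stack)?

DFS from Mesa (visiting neighbors in alphabetical order); mark gray on enter, black on exit:
Mesa gray
  Fargo gray
    Galt gray
      Dover gray
        Clio gray
          Clio→Galt: Galt is gray → back edge
First back edge: Clio → Galt.

Clio->Galt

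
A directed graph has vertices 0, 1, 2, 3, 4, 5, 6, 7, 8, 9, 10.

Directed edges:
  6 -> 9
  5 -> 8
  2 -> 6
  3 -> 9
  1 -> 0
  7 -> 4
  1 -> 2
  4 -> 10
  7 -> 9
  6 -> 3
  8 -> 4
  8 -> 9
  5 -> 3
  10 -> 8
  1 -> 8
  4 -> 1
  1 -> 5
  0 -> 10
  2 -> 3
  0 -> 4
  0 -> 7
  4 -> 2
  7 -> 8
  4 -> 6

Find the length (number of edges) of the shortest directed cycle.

For each vertex v, BFS finds the shortest path from v back to v.
The shortest such closed walk is 1 → 8 → 4 → 1, length 3.

3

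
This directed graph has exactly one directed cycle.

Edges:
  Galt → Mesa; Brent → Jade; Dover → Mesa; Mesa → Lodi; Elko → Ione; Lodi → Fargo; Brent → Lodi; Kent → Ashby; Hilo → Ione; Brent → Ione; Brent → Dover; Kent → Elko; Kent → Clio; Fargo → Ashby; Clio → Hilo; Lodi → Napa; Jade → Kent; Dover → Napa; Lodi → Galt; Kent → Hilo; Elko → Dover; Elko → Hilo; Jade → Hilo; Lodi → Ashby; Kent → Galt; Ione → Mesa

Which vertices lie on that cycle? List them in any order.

Galt, Lodi, Mesa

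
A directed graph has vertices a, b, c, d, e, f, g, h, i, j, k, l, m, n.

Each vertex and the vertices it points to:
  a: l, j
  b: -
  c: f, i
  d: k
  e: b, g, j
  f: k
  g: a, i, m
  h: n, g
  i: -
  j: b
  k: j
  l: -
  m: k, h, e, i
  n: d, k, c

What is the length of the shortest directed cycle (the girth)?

For each vertex v, BFS finds the shortest path from v back to v.
The shortest such closed walk is m → e → g → m, length 3.

3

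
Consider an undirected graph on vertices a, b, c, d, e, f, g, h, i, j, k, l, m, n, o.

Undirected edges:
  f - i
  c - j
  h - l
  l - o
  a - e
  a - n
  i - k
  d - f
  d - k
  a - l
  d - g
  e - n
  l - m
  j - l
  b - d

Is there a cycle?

DFS, tracking each vertex's parent; an edge to a visited non-parent vertex closes a cycle.
Start from c:
visit c (parent –)
  visit j (parent c)
    j–c: parent, skip
    visit l (parent j)
      visit h (parent l)
        h–l: parent, skip
      visit o (parent l)
        o–l: parent, skip
      visit a (parent l)
        visit e (parent a)
          e–a: parent, skip
          visit n (parent e)
            n–e: parent, skip
            n–a: a visited and ≠ parent → cycle
Cycle: a – e – n – a.

Yes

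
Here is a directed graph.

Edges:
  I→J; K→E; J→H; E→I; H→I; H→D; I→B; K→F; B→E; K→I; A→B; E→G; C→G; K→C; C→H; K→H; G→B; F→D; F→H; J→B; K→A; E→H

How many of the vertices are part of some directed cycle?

A vertex is on a directed cycle iff it belongs to a strongly connected component of size ≥ 2 (or has a self-loop).
The vertices on cycles are {B, E, G, H, I, J} — 6 in total.

6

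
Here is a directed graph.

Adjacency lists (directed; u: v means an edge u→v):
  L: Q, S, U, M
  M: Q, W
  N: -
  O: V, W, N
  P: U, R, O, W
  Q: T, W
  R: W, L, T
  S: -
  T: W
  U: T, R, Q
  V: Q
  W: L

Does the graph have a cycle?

Yes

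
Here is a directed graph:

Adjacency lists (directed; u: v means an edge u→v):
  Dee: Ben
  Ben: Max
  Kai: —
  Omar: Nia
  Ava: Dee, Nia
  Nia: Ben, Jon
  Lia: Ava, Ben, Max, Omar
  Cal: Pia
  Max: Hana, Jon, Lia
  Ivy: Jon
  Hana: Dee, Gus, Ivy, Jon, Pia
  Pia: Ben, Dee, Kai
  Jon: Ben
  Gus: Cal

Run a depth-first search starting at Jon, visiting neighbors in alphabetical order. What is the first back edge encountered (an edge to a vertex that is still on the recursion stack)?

DFS from Jon (visiting neighbors in alphabetical order); mark gray on enter, black on exit:
Jon gray
  Ben gray
    Max gray
      Hana gray
        Dee gray
          Dee→Ben: Ben is gray → back edge
First back edge: Dee → Ben.

Dee->Ben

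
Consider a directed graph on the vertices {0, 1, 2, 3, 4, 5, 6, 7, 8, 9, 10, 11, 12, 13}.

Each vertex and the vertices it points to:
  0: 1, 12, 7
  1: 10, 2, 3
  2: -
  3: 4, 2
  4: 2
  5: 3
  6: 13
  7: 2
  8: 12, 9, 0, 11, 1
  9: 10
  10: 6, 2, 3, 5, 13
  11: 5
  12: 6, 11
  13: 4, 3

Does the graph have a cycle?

No

DFS with white/gray/black marking, starting from 2:
2 gray
2 black
0 gray
  1 gray
    10 gray
      6 gray
        13 gray
          4 gray
            4→2: 2 black — skip
          4 black
          3 gray
            3→4: 4 black — skip
            3→2: 2 black — skip
          3 black
        13 black
      6 black
      10→2: 2 black — skip
      10→3: 3 black — skip
      5 gray
        5→3: 3 black — skip
      5 black
      10→13: 13 black — skip
    10 black
    1→2: 2 black — skip
    1→3: 3 black — skip
  1 black
  12 gray
    12→6: 6 black — skip
    11 gray
      11→5: 5 black — skip
    11 black
  12 black
  7 gray
    7→2: 2 black — skip
  7 black
0 black
8 gray
  8→12: 12 black — skip
  9 gray
    9→10: 10 black — skip
  9 black
  8→0: 0 black — skip
  8→11: 11 black — skip
  8→1: 1 black — skip
8 black
Every edge goes to a white or black vertex — no back edge, so the graph is acyclic.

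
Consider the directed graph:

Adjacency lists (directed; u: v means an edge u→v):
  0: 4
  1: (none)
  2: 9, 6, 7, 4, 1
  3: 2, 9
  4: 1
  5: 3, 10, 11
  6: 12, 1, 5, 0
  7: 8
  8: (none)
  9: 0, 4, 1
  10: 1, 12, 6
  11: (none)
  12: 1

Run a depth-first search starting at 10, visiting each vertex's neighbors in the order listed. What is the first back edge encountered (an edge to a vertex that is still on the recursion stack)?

2->6

DFS from 10 (visiting each vertex's neighbors in the order listed); mark gray on enter, black on exit:
10 gray
  1 gray
  1 black
  12 gray
    12→1: 1 black — skip
  12 black
  6 gray
    6→12: 12 black — skip
    6→1: 1 black — skip
    5 gray
      3 gray
        2 gray
          9 gray
            0 gray
              4 gray
                4→1: 1 black — skip
              4 black
            0 black
            9→4: 4 black — skip
            9→1: 1 black — skip
          9 black
          2→6: 6 is gray → back edge
First back edge: 2 → 6.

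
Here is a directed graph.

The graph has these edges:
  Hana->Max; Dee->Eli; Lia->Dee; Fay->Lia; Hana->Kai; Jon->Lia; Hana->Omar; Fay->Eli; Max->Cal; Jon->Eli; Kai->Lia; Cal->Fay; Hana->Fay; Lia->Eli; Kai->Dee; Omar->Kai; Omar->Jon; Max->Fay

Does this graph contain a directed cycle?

DFS with white/gray/black marking, starting from Kai:
Kai gray
  Lia gray
    Dee gray
      Eli gray
      Eli black
    Dee black
    Lia→Eli: Eli black — skip
  Lia black
  Kai→Dee: Dee black — skip
Kai black
Hana gray
  Hana→Kai: Kai black — skip
  Fay gray
    Fay→Eli: Eli black — skip
    Fay→Lia: Lia black — skip
  Fay black
  Omar gray
    Omar→Kai: Kai black — skip
    Jon gray
      Jon→Lia: Lia black — skip
      Jon→Eli: Eli black — skip
    Jon black
  Omar black
  Max gray
    Max→Fay: Fay black — skip
    Cal gray
      Cal→Fay: Fay black — skip
    Cal black
  Max black
Hana black
Every edge goes to a white or black vertex — no back edge, so the graph is acyclic.

No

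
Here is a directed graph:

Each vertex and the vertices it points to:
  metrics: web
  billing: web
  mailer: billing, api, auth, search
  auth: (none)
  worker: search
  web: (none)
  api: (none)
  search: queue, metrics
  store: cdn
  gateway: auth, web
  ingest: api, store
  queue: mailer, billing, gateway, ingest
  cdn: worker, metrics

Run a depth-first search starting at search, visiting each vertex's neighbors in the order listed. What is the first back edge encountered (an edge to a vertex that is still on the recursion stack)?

DFS from search (visiting each vertex's neighbors in the order listed); mark gray on enter, black on exit:
search gray
  queue gray
    mailer gray
      billing gray
        web gray
        web black
      billing black
      api gray
      api black
      auth gray
      auth black
      mailer→search: search is gray → back edge
First back edge: mailer → search.

mailer→search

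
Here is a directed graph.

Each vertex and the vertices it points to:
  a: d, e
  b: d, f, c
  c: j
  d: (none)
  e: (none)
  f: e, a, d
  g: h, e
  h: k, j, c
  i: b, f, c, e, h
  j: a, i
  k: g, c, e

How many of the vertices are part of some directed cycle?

7

A vertex is on a directed cycle iff it belongs to a strongly connected component of size ≥ 2 (or has a self-loop).
The vertices on cycles are {b, c, g, h, i, j, k} — 7 in total.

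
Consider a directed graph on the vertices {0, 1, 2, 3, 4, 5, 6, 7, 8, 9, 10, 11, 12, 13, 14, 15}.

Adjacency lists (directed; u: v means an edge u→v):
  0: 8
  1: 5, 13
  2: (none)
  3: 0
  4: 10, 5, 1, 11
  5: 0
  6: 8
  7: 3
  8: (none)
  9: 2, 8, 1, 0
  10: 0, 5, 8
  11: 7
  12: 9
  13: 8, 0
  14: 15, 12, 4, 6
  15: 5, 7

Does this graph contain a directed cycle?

No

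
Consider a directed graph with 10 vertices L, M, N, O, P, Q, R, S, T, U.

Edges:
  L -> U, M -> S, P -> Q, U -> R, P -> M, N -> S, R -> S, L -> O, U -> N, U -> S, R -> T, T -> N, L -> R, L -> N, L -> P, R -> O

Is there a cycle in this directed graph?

No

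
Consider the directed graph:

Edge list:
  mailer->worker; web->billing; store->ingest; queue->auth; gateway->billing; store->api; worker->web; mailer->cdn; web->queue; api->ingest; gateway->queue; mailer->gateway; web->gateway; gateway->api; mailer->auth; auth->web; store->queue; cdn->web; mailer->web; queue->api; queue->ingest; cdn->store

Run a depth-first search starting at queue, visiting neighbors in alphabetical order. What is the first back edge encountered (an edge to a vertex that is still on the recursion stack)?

gateway→queue

DFS from queue (visiting neighbors in alphabetical order); mark gray on enter, black on exit:
queue gray
  api gray
    ingest gray
    ingest black
  api black
  auth gray
    web gray
      billing gray
      billing black
      gateway gray
        gateway→api: api black — skip
        gateway→billing: billing black — skip
        gateway→queue: queue is gray → back edge
First back edge: gateway → queue.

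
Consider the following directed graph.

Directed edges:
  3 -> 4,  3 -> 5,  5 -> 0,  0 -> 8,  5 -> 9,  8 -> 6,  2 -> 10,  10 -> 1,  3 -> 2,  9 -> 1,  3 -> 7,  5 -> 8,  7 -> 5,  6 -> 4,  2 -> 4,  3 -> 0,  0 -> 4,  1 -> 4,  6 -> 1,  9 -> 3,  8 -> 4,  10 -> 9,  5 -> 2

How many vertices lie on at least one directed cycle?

6

A vertex is on a directed cycle iff it belongs to a strongly connected component of size ≥ 2 (or has a self-loop).
The vertices on cycles are {2, 3, 5, 7, 9, 10} — 6 in total.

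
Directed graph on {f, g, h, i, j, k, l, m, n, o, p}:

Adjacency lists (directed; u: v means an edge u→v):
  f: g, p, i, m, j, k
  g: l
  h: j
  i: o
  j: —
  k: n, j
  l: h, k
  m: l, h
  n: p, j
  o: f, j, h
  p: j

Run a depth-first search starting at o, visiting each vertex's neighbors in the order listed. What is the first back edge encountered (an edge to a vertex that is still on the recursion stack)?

i->o

DFS from o (visiting each vertex's neighbors in the order listed); mark gray on enter, black on exit:
o gray
  f gray
    g gray
      l gray
        h gray
          j gray
          j black
        h black
        k gray
          n gray
            p gray
              p→j: j black — skip
            p black
            n→j: j black — skip
          n black
          k→j: j black — skip
        k black
      l black
    g black
    f→p: p black — skip
    i gray
      i→o: o is gray → back edge
First back edge: i → o.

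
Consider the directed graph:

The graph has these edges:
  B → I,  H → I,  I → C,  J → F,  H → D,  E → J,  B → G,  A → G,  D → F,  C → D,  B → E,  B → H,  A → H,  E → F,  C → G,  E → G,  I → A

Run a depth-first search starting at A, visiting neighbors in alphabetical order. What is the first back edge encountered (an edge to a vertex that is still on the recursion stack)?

DFS from A (visiting neighbors in alphabetical order); mark gray on enter, black on exit:
A gray
  G gray
  G black
  H gray
    D gray
      F gray
      F black
    D black
    I gray
      I→A: A is gray → back edge
First back edge: I → A.

I->A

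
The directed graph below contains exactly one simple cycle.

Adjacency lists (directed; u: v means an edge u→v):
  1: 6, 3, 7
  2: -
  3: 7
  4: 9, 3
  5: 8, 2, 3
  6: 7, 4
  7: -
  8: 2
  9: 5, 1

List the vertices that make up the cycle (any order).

1, 4, 6, 9

DFS with gray/black marking from 9:
9 gray
  5 gray
    8 gray
      2 gray
      2 black
    8 black
    5→2: 2 black — skip
    3 gray
      7 gray
      7 black
    3 black
  5 black
  1 gray
    6 gray
      6→7: 7 black — skip
      4 gray
        4→9: 9 is gray → back edge
Back edge closes the cycle 9 → 1 → 6 → 4 → 9; its vertices are {1, 4, 6, 9}.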